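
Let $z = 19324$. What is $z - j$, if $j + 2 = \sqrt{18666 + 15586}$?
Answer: $19326 - 2 \sqrt{8563} \approx 19141.0$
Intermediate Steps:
$j = -2 + 2 \sqrt{8563}$ ($j = -2 + \sqrt{18666 + 15586} = -2 + \sqrt{34252} = -2 + 2 \sqrt{8563} \approx 183.07$)
$z - j = 19324 - \left(-2 + 2 \sqrt{8563}\right) = 19324 + \left(2 - 2 \sqrt{8563}\right) = 19326 - 2 \sqrt{8563}$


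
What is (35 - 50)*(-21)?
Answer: 315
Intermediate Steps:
(35 - 50)*(-21) = -15*(-21) = 315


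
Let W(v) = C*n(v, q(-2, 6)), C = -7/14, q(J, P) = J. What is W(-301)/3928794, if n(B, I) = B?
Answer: 301/7857588 ≈ 3.8307e-5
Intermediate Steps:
C = -1/2 (C = -7*1/14 = -1/2 ≈ -0.50000)
W(v) = -v/2
W(-301)/3928794 = -1/2*(-301)/3928794 = (301/2)*(1/3928794) = 301/7857588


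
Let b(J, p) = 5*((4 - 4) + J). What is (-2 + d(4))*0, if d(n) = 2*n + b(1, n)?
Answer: 0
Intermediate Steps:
b(J, p) = 5*J (b(J, p) = 5*(0 + J) = 5*J)
d(n) = 5 + 2*n (d(n) = 2*n + 5*1 = 2*n + 5 = 5 + 2*n)
(-2 + d(4))*0 = (-2 + (5 + 2*4))*0 = (-2 + (5 + 8))*0 = (-2 + 13)*0 = 11*0 = 0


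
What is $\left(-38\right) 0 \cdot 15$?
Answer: $0$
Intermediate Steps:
$\left(-38\right) 0 \cdot 15 = 0 \cdot 15 = 0$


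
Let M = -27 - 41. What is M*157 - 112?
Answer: -10788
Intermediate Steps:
M = -68
M*157 - 112 = -68*157 - 112 = -10676 - 112 = -10788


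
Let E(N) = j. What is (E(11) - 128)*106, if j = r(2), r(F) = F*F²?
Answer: -12720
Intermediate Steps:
r(F) = F³
j = 8 (j = 2³ = 8)
E(N) = 8
(E(11) - 128)*106 = (8 - 128)*106 = -120*106 = -12720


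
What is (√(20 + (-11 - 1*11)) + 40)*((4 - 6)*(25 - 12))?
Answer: -1040 - 26*I*√2 ≈ -1040.0 - 36.77*I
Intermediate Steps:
(√(20 + (-11 - 1*11)) + 40)*((4 - 6)*(25 - 12)) = (√(20 + (-11 - 11)) + 40)*(-2*13) = (√(20 - 22) + 40)*(-26) = (√(-2) + 40)*(-26) = (I*√2 + 40)*(-26) = (40 + I*√2)*(-26) = -1040 - 26*I*√2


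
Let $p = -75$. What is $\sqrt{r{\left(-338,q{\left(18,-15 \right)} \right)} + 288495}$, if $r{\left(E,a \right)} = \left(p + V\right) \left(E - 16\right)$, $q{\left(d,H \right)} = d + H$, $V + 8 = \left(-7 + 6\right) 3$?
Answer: $\sqrt{318939} \approx 564.75$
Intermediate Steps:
$V = -11$ ($V = -8 + \left(-7 + 6\right) 3 = -8 - 3 = -11$)
$q{\left(d,H \right)} = H + d$
$r{\left(E,a \right)} = 1376 - 86 E$ ($r{\left(E,a \right)} = \left(-75 - 11\right) \left(E - 16\right) = - 86 \left(-16 + E\right) = 1376 - 86 E$)
$\sqrt{r{\left(-338,q{\left(18,-15 \right)} \right)} + 288495} = \sqrt{\left(1376 - -29068\right) + 288495} = \sqrt{\left(1376 + 29068\right) + 288495} = \sqrt{30444 + 288495} = \sqrt{318939}$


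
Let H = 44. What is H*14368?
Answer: 632192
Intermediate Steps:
H*14368 = 44*14368 = 632192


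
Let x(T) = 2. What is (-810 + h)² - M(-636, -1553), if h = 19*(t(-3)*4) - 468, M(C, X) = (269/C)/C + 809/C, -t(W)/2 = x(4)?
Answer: 1012342361359/404496 ≈ 2.5027e+6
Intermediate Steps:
t(W) = -4 (t(W) = -2*2 = -4)
M(C, X) = 269/C² + 809/C
h = -772 (h = 19*(-4*4) - 468 = 19*(-16) - 468 = -304 - 468 = -772)
(-810 + h)² - M(-636, -1553) = (-810 - 772)² - (269 + 809*(-636))/(-636)² = (-1582)² - (269 - 514524)/404496 = 2502724 - (-514255)/404496 = 2502724 - 1*(-514255/404496) = 2502724 + 514255/404496 = 1012342361359/404496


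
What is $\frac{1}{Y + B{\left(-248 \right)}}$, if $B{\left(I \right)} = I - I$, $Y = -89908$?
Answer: $- \frac{1}{89908} \approx -1.1122 \cdot 10^{-5}$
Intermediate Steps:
$B{\left(I \right)} = 0$
$\frac{1}{Y + B{\left(-248 \right)}} = \frac{1}{-89908 + 0} = \frac{1}{-89908} = - \frac{1}{89908}$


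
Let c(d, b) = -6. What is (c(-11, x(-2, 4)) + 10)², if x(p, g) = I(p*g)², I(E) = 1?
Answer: 16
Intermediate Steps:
x(p, g) = 1 (x(p, g) = 1² = 1)
(c(-11, x(-2, 4)) + 10)² = (-6 + 10)² = 4² = 16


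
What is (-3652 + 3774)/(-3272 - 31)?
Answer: -122/3303 ≈ -0.036936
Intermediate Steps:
(-3652 + 3774)/(-3272 - 31) = 122/(-3303) = 122*(-1/3303) = -122/3303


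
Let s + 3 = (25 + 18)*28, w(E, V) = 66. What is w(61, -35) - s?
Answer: -1135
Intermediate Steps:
s = 1201 (s = -3 + (25 + 18)*28 = -3 + 43*28 = -3 + 1204 = 1201)
w(61, -35) - s = 66 - 1*1201 = 66 - 1201 = -1135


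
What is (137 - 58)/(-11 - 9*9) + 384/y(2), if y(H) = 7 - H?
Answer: 34933/460 ≈ 75.941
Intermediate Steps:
(137 - 58)/(-11 - 9*9) + 384/y(2) = (137 - 58)/(-11 - 9*9) + 384/(7 - 1*2) = 79/(-11 - 81) + 384/(7 - 2) = 79/(-92) + 384/5 = 79*(-1/92) + 384*(⅕) = -79/92 + 384/5 = 34933/460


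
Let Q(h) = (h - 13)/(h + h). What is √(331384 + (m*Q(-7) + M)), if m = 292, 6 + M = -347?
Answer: 3*√1804551/7 ≈ 575.71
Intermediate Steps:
M = -353 (M = -6 - 347 = -353)
Q(h) = (-13 + h)/(2*h) (Q(h) = (-13 + h)/((2*h)) = (-13 + h)*(1/(2*h)) = (-13 + h)/(2*h))
√(331384 + (m*Q(-7) + M)) = √(331384 + (292*((½)*(-13 - 7)/(-7)) - 353)) = √(331384 + (292*((½)*(-⅐)*(-20)) - 353)) = √(331384 + (292*(10/7) - 353)) = √(331384 + (2920/7 - 353)) = √(331384 + 449/7) = √(2320137/7) = 3*√1804551/7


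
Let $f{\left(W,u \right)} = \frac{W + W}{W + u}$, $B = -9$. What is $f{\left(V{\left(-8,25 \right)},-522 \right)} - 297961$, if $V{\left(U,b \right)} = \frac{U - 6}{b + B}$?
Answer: $- \frac{1246370849}{4183} \approx -2.9796 \cdot 10^{5}$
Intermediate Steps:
$V{\left(U,b \right)} = \frac{-6 + U}{-9 + b}$ ($V{\left(U,b \right)} = \frac{U - 6}{b - 9} = \frac{-6 + U}{-9 + b}$)
$f{\left(W,u \right)} = \frac{2 W}{W + u}$
$f{\left(V{\left(-8,25 \right)},-522 \right)} - 297961 = \frac{2 \frac{-6 - 8}{-9 + 25}}{\frac{-6 - 8}{-9 + 25} - 522} - 297961 = \frac{2 \cdot \frac{1}{16} \left(-14\right)}{\frac{1}{16} \left(-14\right) - 522} - 297961 = 2 \left(- \frac{7}{8}\right) \frac{1}{- \frac{7}{8} - 522} - 297961 = 2 \left(- \frac{7}{8}\right) \frac{1}{- \frac{4183}{8}} - 297961 = 2 \left(- \frac{7}{8}\right) \left(- \frac{8}{4183}\right) - 297961 = \frac{14}{4183} - 297961 = - \frac{1246370849}{4183}$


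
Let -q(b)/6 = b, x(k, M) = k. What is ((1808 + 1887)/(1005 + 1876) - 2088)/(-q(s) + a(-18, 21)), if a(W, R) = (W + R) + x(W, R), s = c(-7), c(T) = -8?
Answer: 6011833/181503 ≈ 33.122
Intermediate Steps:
s = -8
q(b) = -6*b
a(W, R) = R + 2*W (a(W, R) = (W + R) + W = (R + W) + W = R + 2*W)
((1808 + 1887)/(1005 + 1876) - 2088)/(-q(s) + a(-18, 21)) = ((1808 + 1887)/(1005 + 1876) - 2088)/(-(-6)*(-8) + (21 + 2*(-18))) = (3695/2881 - 2088)/(-1*48 + (21 - 36)) = (3695*(1/2881) - 2088)/(-48 - 15) = (3695/2881 - 2088)/(-63) = -6011833/2881*(-1/63) = 6011833/181503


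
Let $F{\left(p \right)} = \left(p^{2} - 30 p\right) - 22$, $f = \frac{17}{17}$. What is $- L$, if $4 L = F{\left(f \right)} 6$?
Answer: $\frac{153}{2} \approx 76.5$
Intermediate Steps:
$f = 1$ ($f = 17 \cdot \frac{1}{17} = 1$)
$F{\left(p \right)} = -22 + p^{2} - 30 p$
$L = - \frac{153}{2}$ ($L = \frac{\left(-22 + 1^{2} - 30\right) 6}{4} = \frac{\left(-22 + 1 - 30\right) 6}{4} = \frac{\left(-51\right) 6}{4} = \frac{1}{4} \left(-306\right) = - \frac{153}{2} \approx -76.5$)
$- L = \left(-1\right) \left(- \frac{153}{2}\right) = \frac{153}{2}$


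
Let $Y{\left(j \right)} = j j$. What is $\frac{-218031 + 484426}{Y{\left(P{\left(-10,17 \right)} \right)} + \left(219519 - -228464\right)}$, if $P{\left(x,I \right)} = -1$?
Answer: $\frac{266395}{447984} \approx 0.59465$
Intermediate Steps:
$Y{\left(j \right)} = j^{2}$
$\frac{-218031 + 484426}{Y{\left(P{\left(-10,17 \right)} \right)} + \left(219519 - -228464\right)} = \frac{-218031 + 484426}{\left(-1\right)^{2} + \left(219519 - -228464\right)} = \frac{266395}{1 + \left(219519 + 228464\right)} = \frac{266395}{1 + 447983} = \frac{266395}{447984}$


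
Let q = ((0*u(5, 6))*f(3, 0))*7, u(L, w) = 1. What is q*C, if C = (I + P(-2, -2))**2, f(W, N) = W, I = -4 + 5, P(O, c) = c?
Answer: 0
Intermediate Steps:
I = 1
C = 1 (C = (1 - 2)**2 = (-1)**2 = 1)
q = 0 (q = ((0*1)*3)*7 = (0*3)*7 = 0*7 = 0)
q*C = 0*1 = 0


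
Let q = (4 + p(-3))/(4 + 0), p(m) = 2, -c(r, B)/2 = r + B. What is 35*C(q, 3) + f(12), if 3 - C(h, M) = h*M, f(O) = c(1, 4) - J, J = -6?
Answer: -113/2 ≈ -56.500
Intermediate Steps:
c(r, B) = -2*B - 2*r (c(r, B) = -2*(r + B) = -2*(B + r) = -2*B - 2*r)
f(O) = -4 (f(O) = (-2*4 - 2*1) - 1*(-6) = (-8 - 2) + 6 = -10 + 6 = -4)
q = 3/2 (q = (4 + 2)/(4 + 0) = 6/4 = 6*(1/4) = 3/2 ≈ 1.5000)
C(h, M) = 3 - M*h (C(h, M) = 3 - h*M = 3 - M*h)
35*C(q, 3) + f(12) = 35*(3 - 1*3*3/2) - 4 = 35*(3 - 9/2) - 4 = 35*(-3/2) - 4 = -105/2 - 4 = -113/2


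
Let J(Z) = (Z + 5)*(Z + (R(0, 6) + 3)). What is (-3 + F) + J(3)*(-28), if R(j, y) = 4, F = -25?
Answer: -2268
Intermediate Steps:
J(Z) = (5 + Z)*(7 + Z) (J(Z) = (Z + 5)*(Z + (4 + 3)) = (5 + Z)*(Z + 7) = (5 + Z)*(7 + Z))
(-3 + F) + J(3)*(-28) = (-3 - 25) + (35 + 3² + 12*3)*(-28) = -28 + (35 + 9 + 36)*(-28) = -28 + 80*(-28) = -28 - 2240 = -2268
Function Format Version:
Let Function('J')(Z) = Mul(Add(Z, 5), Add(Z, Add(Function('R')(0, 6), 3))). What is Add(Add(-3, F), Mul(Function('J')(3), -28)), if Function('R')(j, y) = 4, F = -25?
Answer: -2268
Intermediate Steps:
Function('J')(Z) = Mul(Add(5, Z), Add(7, Z)) (Function('J')(Z) = Mul(Add(Z, 5), Add(Z, Add(4, 3))) = Mul(Add(5, Z), Add(Z, 7)) = Mul(Add(5, Z), Add(7, Z)))
Add(Add(-3, F), Mul(Function('J')(3), -28)) = Add(Add(-3, -25), Mul(Add(35, Pow(3, 2), Mul(12, 3)), -28)) = Add(-28, Mul(Add(35, 9, 36), -28)) = Add(-28, Mul(80, -28)) = Add(-28, -2240) = -2268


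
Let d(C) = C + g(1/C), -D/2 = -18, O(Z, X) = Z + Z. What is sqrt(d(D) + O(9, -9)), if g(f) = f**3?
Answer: 5*sqrt(100777)/216 ≈ 7.3485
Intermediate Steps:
O(Z, X) = 2*Z
D = 36 (D = -2*(-18) = 36)
d(C) = C + C**(-3) (d(C) = C + (1/C)**3 = C + C**(-3))
sqrt(d(D) + O(9, -9)) = sqrt((36 + 36**(-3)) + 2*9) = sqrt((36 + 1/46656) + 18) = sqrt(1679617/46656 + 18) = sqrt(2519425/46656) = 5*sqrt(100777)/216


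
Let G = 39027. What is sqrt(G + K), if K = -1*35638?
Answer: sqrt(3389) ≈ 58.215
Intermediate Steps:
K = -35638
sqrt(G + K) = sqrt(39027 - 35638) = sqrt(3389)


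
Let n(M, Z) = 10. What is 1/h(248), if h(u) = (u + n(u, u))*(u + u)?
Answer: 1/127968 ≈ 7.8145e-6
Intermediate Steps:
h(u) = 2*u*(10 + u) (h(u) = (u + 10)*(u + u) = (10 + u)*(2*u) = 2*u*(10 + u))
1/h(248) = 1/(2*248*(10 + 248)) = 1/(2*248*258) = 1/127968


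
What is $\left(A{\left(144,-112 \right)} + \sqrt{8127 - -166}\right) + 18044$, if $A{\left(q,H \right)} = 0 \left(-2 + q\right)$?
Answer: $18044 + \sqrt{8293} \approx 18135.0$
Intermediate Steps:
$A{\left(q,H \right)} = 0$
$\left(A{\left(144,-112 \right)} + \sqrt{8127 - -166}\right) + 18044 = \left(0 + \sqrt{8127 - -166}\right) + 18044 = \left(0 + \sqrt{8127 + 166}\right) + 18044 = \left(0 + \sqrt{8293}\right) + 18044 = \sqrt{8293} + 18044 = 18044 + \sqrt{8293}$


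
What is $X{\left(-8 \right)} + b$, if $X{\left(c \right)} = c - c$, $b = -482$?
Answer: $-482$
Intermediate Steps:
$X{\left(c \right)} = 0$
$X{\left(-8 \right)} + b = 0 - 482 = -482$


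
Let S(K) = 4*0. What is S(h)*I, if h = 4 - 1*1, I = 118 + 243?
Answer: 0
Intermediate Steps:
I = 361
h = 3 (h = 4 - 1 = 3)
S(K) = 0
S(h)*I = 0*361 = 0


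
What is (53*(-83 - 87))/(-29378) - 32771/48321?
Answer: -263687114/709787169 ≈ -0.37150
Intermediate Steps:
(53*(-83 - 87))/(-29378) - 32771/48321 = (53*(-170))*(-1/29378) - 32771*1/48321 = -9010*(-1/29378) - 32771/48321 = 4505/14689 - 32771/48321 = -263687114/709787169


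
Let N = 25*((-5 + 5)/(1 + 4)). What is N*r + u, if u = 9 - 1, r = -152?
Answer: 8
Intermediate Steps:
N = 0 (N = 25*(0/5) = 25*(0*(⅕)) = 25*0 = 0)
u = 8
N*r + u = 0*(-152) + 8 = 0 + 8 = 8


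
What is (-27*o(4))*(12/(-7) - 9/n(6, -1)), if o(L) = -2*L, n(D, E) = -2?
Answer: 4212/7 ≈ 601.71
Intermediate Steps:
(-27*o(4))*(12/(-7) - 9/n(6, -1)) = (-(-54)*4)*(12/(-7) - 9/(-2)) = (-27*(-8))*(12*(-1/7) - 9*(-1/2)) = 216*(-12/7 + 9/2) = 216*(39/14) = 4212/7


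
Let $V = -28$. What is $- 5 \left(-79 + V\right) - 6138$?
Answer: $-5603$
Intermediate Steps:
$- 5 \left(-79 + V\right) - 6138 = - 5 \left(-79 - 28\right) - 6138 = \left(-5\right) \left(-107\right) - 6138 = 535 - 6138 = -5603$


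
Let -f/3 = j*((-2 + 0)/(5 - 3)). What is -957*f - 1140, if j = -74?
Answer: 211314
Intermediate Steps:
f = -222 (f = -(-222)*(-2 + 0)/(5 - 3) = -(-222)*(-2/2) = -(-222)*(-2*½) = -(-222)*(-1) = -3*74 = -222)
-957*f - 1140 = -957*(-222) - 1140 = 212454 - 1140 = 211314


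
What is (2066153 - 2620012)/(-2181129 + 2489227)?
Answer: -553859/308098 ≈ -1.7977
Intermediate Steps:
(2066153 - 2620012)/(-2181129 + 2489227) = -553859/308098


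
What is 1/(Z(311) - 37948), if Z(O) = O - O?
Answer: -1/37948 ≈ -2.6352e-5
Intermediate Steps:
Z(O) = 0
1/(Z(311) - 37948) = 1/(0 - 37948) = 1/(-37948) = -1/37948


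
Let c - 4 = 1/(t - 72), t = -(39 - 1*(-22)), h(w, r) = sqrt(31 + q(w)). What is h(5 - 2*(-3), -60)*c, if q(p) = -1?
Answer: 531*sqrt(30)/133 ≈ 21.868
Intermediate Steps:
h(w, r) = sqrt(30) (h(w, r) = sqrt(31 - 1) = sqrt(30))
t = -61 (t = -(39 + 22) = -1*61 = -61)
c = 531/133 (c = 4 + 1/(-61 - 72) = 4 + 1/(-133) = 4 - 1/133 = 531/133 ≈ 3.9925)
h(5 - 2*(-3), -60)*c = sqrt(30)*(531/133) = 531*sqrt(30)/133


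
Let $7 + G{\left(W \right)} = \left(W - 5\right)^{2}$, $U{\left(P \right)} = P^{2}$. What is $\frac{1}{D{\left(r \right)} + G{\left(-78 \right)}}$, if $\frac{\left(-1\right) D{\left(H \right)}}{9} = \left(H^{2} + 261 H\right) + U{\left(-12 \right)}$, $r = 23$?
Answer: $- \frac{1}{53202} \approx -1.8796 \cdot 10^{-5}$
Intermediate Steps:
$G{\left(W \right)} = -7 + \left(-5 + W\right)^{2}$ ($G{\left(W \right)} = -7 + \left(W - 5\right)^{2} = -7 + \left(-5 + W\right)^{2}$)
$D{\left(H \right)} = -1296 - 2349 H - 9 H^{2}$ ($D{\left(H \right)} = - 9 \left(\left(H^{2} + 261 H\right) + \left(-12\right)^{2}\right) = - 9 \left(\left(H^{2} + 261 H\right) + 144\right) = - 9 \left(144 + H^{2} + 261 H\right) = -1296 - 2349 H - 9 H^{2}$)
$\frac{1}{D{\left(r \right)} + G{\left(-78 \right)}} = \frac{1}{\left(-1296 - 54027 - 9 \cdot 23^{2}\right) - \left(7 - \left(-5 - 78\right)^{2}\right)} = \frac{1}{\left(-1296 - 54027 - 4761\right) - \left(7 - \left(-83\right)^{2}\right)} = \frac{1}{\left(-1296 - 54027 - 4761\right) + \left(-7 + 6889\right)} = \frac{1}{-60084 + 6882} = \frac{1}{-53202} = - \frac{1}{53202}$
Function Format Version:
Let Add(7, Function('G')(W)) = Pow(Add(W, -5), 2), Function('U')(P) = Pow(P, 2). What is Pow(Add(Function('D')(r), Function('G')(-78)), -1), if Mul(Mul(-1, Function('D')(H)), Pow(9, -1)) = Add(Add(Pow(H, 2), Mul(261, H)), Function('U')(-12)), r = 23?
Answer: Rational(-1, 53202) ≈ -1.8796e-5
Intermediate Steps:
Function('G')(W) = Add(-7, Pow(Add(-5, W), 2)) (Function('G')(W) = Add(-7, Pow(Add(W, -5), 2)) = Add(-7, Pow(Add(-5, W), 2)))
Function('D')(H) = Add(-1296, Mul(-2349, H), Mul(-9, Pow(H, 2))) (Function('D')(H) = Mul(-9, Add(Add(Pow(H, 2), Mul(261, H)), Pow(-12, 2))) = Mul(-9, Add(Add(Pow(H, 2), Mul(261, H)), 144)) = Mul(-9, Add(144, Pow(H, 2), Mul(261, H))) = Add(-1296, Mul(-2349, H), Mul(-9, Pow(H, 2))))
Pow(Add(Function('D')(r), Function('G')(-78)), -1) = Pow(Add(Add(-1296, Mul(-2349, 23), Mul(-9, Pow(23, 2))), Add(-7, Pow(Add(-5, -78), 2))), -1) = Pow(Add(Add(-1296, -54027, Mul(-9, 529)), Add(-7, Pow(-83, 2))), -1) = Pow(Add(Add(-1296, -54027, -4761), Add(-7, 6889)), -1) = Pow(Add(-60084, 6882), -1) = Pow(-53202, -1) = Rational(-1, 53202)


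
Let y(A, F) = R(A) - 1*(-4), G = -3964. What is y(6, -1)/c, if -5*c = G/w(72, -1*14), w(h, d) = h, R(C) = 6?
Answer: 900/991 ≈ 0.90817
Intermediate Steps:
y(A, F) = 10 (y(A, F) = 6 - 1*(-4) = 6 + 4 = 10)
c = 991/90 (c = -(-3964)/(5*72) = -1/5*(-991/18) = 991/90 ≈ 11.011)
y(6, -1)/c = 10/(991/90) = 10*(90/991) = 900/991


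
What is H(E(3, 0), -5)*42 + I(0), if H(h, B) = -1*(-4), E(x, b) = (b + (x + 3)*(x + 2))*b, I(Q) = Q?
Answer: 168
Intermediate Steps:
E(x, b) = b*(b + (2 + x)*(3 + x)) (E(x, b) = (b + (3 + x)*(2 + x))*b = (b + (2 + x)*(3 + x))*b = b*(b + (2 + x)*(3 + x)))
H(h, B) = 4
H(E(3, 0), -5)*42 + I(0) = 4*42 + 0 = 168 + 0 = 168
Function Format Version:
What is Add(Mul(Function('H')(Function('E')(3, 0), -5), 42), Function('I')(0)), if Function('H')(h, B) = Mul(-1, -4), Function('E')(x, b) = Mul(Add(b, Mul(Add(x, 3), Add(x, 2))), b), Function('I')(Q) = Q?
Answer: 168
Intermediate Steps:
Function('E')(x, b) = Mul(b, Add(b, Mul(Add(2, x), Add(3, x)))) (Function('E')(x, b) = Mul(Add(b, Mul(Add(3, x), Add(2, x))), b) = Mul(Add(b, Mul(Add(2, x), Add(3, x))), b) = Mul(b, Add(b, Mul(Add(2, x), Add(3, x)))))
Function('H')(h, B) = 4
Add(Mul(Function('H')(Function('E')(3, 0), -5), 42), Function('I')(0)) = Add(Mul(4, 42), 0) = Add(168, 0) = 168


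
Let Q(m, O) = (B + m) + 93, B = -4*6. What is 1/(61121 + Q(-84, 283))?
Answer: 1/61106 ≈ 1.6365e-5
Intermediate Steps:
B = -24
Q(m, O) = 69 + m (Q(m, O) = (-24 + m) + 93 = 69 + m)
1/(61121 + Q(-84, 283)) = 1/(61121 + (69 - 84)) = 1/(61121 - 15) = 1/61106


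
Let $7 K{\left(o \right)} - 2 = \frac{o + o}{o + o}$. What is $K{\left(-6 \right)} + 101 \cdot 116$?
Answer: $\frac{82015}{7} \approx 11716.0$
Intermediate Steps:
$K{\left(o \right)} = \frac{3}{7}$ ($K{\left(o \right)} = \frac{2}{7} + \frac{\left(o + o\right) \frac{1}{o + o}}{7} = \frac{2}{7} + \frac{2 o \frac{1}{2 o}}{7} = \frac{2}{7} + \frac{1}{7} \cdot 1 = \frac{2}{7} + \frac{1}{7} = \frac{3}{7}$)
$K{\left(-6 \right)} + 101 \cdot 116 = \frac{3}{7} + 101 \cdot 116 = \frac{3}{7} + 11716 = \frac{82015}{7}$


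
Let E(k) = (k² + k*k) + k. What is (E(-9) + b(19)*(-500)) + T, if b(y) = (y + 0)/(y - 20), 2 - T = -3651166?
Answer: 3660821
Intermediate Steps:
T = 3651168 (T = 2 - 1*(-3651166) = 2 + 3651166 = 3651168)
E(k) = k + 2*k² (E(k) = (k² + k²) + k = 2*k² + k = k + 2*k²)
b(y) = y/(-20 + y)
(E(-9) + b(19)*(-500)) + T = (-9*(1 + 2*(-9)) + (19/(-20 + 19))*(-500)) + 3651168 = (-9*(1 - 18) + (19/(-1))*(-500)) + 3651168 = (-9*(-17) + (19*(-1))*(-500)) + 3651168 = (153 - 19*(-500)) + 3651168 = (153 + 9500) + 3651168 = 9653 + 3651168 = 3660821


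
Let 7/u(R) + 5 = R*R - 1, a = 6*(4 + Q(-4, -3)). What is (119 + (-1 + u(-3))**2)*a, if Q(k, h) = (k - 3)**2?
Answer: 115222/3 ≈ 38407.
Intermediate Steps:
Q(k, h) = (-3 + k)**2
a = 318 (a = 6*(4 + (-3 - 4)**2) = 6*(4 + (-7)**2) = 6*(4 + 49) = 6*53 = 318)
u(R) = 7/(-6 + R**2) (u(R) = 7/(-5 + (R*R - 1)) = 7/(-5 + (R**2 - 1)) = 7/(-5 + (-1 + R**2)) = 7/(-6 + R**2))
(119 + (-1 + u(-3))**2)*a = (119 + (-1 + 7/(-6 + (-3)**2))**2)*318 = (119 + (-1 + 7/(-6 + 9))**2)*318 = (119 + (-1 + 7/3)**2)*318 = (119 + (4/3)**2)*318 = (119 + 16/9)*318 = (1087/9)*318 = 115222/3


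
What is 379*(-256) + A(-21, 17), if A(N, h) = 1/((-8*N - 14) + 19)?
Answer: -16785151/173 ≈ -97024.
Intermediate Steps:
A(N, h) = 1/(5 - 8*N) (A(N, h) = 1/((-14 - 8*N) + 19) = 1/(5 - 8*N))
379*(-256) + A(-21, 17) = 379*(-256) - 1/(-5 + 8*(-21)) = -97024 - 1/(-5 - 168) = -97024 - 1/(-173) = -97024 - 1*(-1/173) = -97024 + 1/173 = -16785151/173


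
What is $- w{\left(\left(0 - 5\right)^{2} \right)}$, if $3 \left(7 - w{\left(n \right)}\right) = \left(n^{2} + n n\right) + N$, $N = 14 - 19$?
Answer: $408$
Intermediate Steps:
$N = -5$ ($N = 14 - 19 = -5$)
$w{\left(n \right)} = \frac{26}{3} - \frac{2 n^{2}}{3}$ ($w{\left(n \right)} = 7 - \frac{\left(n^{2} + n n\right) - 5}{3} = 7 - \frac{\left(n^{2} + n^{2}\right) - 5}{3} = 7 - \frac{2 n^{2} - 5}{3} = 7 - \frac{-5 + 2 n^{2}}{3} = 7 - \left(- \frac{5}{3} + \frac{2 n^{2}}{3}\right) = \frac{26}{3} - \frac{2 n^{2}}{3}$)
$- w{\left(\left(0 - 5\right)^{2} \right)} = - (\frac{26}{3} - \frac{2 \left(\left(0 - 5\right)^{2}\right)^{2}}{3}) = - (\frac{26}{3} - \frac{2 \left(\left(-5\right)^{2}\right)^{2}}{3}) = - (\frac{26}{3} - \frac{2 \cdot 25^{2}}{3}) = - (\frac{26}{3} - \frac{1250}{3}) = \left(-1\right) \left(-408\right) = 408$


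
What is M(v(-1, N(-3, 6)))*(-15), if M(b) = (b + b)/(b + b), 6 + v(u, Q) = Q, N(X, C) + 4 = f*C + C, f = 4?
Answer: -15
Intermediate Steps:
N(X, C) = -4 + 5*C (N(X, C) = -4 + (4*C + C) = -4 + 5*C)
v(u, Q) = -6 + Q
M(b) = 1 (M(b) = (2*b)/((2*b)) = (2*b)*(1/(2*b)) = 1)
M(v(-1, N(-3, 6)))*(-15) = 1*(-15) = -15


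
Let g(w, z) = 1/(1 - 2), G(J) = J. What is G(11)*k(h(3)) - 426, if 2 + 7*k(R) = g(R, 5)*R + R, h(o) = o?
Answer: -3004/7 ≈ -429.14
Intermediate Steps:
g(w, z) = -1 (g(w, z) = 1/(-1) = -1)
k(R) = -2/7 (k(R) = -2/7 + (-R + R)/7 = -2/7 + (⅐)*0 = -2/7 + 0 = -2/7)
G(11)*k(h(3)) - 426 = 11*(-2/7) - 426 = -22/7 - 426 = -3004/7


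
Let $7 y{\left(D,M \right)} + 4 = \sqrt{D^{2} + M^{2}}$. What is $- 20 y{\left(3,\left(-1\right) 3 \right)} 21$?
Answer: $240 - 180 \sqrt{2} \approx -14.558$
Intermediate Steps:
$y{\left(D,M \right)} = - \frac{4}{7} + \frac{\sqrt{D^{2} + M^{2}}}{7}$
$- 20 y{\left(3,\left(-1\right) 3 \right)} 21 = - 20 \left(- \frac{4}{7} + \frac{\sqrt{3^{2} + \left(\left(-1\right) 3\right)^{2}}}{7}\right) 21 = - 20 \left(- \frac{4}{7} + \frac{\sqrt{9 + \left(-3\right)^{2}}}{7}\right) 21 = - 20 \left(- \frac{4}{7} + \frac{\sqrt{9 + 9}}{7}\right) 21 = - 20 \left(- \frac{4}{7} + \frac{\sqrt{18}}{7}\right) 21 = - 20 \left(- \frac{4}{7} + \frac{3 \sqrt{2}}{7}\right) 21 = \left(\frac{80}{7} - \frac{60 \sqrt{2}}{7}\right) 21 = 240 - 180 \sqrt{2}$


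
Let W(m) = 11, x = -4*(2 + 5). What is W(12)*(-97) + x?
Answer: -1095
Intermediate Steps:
x = -28 (x = -4*7 = -28)
W(12)*(-97) + x = 11*(-97) - 28 = -1067 - 28 = -1095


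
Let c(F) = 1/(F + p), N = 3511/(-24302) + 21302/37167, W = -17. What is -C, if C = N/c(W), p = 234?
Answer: -84019767139/903232434 ≈ -93.021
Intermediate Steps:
N = 387187867/903232434 (N = 3511*(-1/24302) + 21302*(1/37167) = -3511/24302 + 21302/37167 = 387187867/903232434 ≈ 0.42867)
c(F) = 1/(234 + F) (c(F) = 1/(F + 234) = 1/(234 + F))
C = 84019767139/903232434 (C = 387187867/(903232434*(1/(234 - 17))) = 387187867/(903232434*(1/217)) = (387187867/903232434)*217 = 84019767139/903232434 ≈ 93.021)
-C = -1*84019767139/903232434 = -84019767139/903232434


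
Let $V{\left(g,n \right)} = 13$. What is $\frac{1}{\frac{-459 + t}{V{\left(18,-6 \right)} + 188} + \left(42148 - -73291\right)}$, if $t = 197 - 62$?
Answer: $\frac{67}{7734305} \approx 8.6627 \cdot 10^{-6}$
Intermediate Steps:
$t = 135$ ($t = 197 - 62 = 135$)
$\frac{1}{\frac{-459 + t}{V{\left(18,-6 \right)} + 188} + \left(42148 - -73291\right)} = \frac{1}{\frac{-459 + 135}{13 + 188} + \left(42148 - -73291\right)} = \frac{1}{\frac{1}{201} \left(-324\right) + \left(42148 + 73291\right)} = \frac{1}{\frac{1}{201} \left(-324\right) + 115439} = \frac{1}{- \frac{108}{67} + 115439} = \frac{1}{\frac{7734305}{67}} = \frac{67}{7734305}$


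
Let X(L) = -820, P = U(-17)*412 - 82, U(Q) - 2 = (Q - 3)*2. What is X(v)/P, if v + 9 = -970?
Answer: 410/7869 ≈ 0.052103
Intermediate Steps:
v = -979 (v = -9 - 970 = -979)
U(Q) = -4 + 2*Q (U(Q) = 2 + (Q - 3)*2 = 2 + (-3 + Q)*2 = 2 + (-6 + 2*Q) = -4 + 2*Q)
P = -15738 (P = (-4 + 2*(-17))*412 - 82 = (-4 - 34)*412 - 82 = -38*412 - 82 = -15656 - 82 = -15738)
X(v)/P = -820/(-15738) = -820*(-1/15738) = 410/7869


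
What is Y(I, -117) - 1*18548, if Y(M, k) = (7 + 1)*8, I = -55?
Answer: -18484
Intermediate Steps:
Y(M, k) = 64 (Y(M, k) = 8*8 = 64)
Y(I, -117) - 1*18548 = 64 - 1*18548 = 64 - 18548 = -18484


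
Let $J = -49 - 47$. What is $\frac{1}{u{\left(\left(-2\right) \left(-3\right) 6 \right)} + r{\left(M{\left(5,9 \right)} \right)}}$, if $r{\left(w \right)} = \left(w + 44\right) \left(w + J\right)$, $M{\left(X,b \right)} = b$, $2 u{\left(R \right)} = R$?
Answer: $- \frac{1}{4593} \approx -0.00021772$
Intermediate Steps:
$J = -96$ ($J = -49 - 47 = -96$)
$u{\left(R \right)} = \frac{R}{2}$
$r{\left(w \right)} = \left(-96 + w\right) \left(44 + w\right)$ ($r{\left(w \right)} = \left(w + 44\right) \left(w - 96\right) = \left(44 + w\right) \left(-96 + w\right) = \left(-96 + w\right) \left(44 + w\right)$)
$\frac{1}{u{\left(\left(-2\right) \left(-3\right) 6 \right)} + r{\left(M{\left(5,9 \right)} \right)}} = \frac{1}{\frac{\left(-2\right) \left(-3\right) 6}{2} - \left(4692 - 81\right)} = \frac{1}{\frac{6 \cdot 6}{2} - 4611} = \frac{1}{\frac{1}{2} \cdot 36 - 4611} = \frac{1}{18 - 4611} = \frac{1}{-4593} = - \frac{1}{4593}$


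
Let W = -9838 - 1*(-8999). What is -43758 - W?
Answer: -42919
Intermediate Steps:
W = -839 (W = -9838 + 8999 = -839)
-43758 - W = -43758 - 1*(-839) = -43758 + 839 = -42919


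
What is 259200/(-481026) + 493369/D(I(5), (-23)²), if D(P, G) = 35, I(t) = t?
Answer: 5650339157/400855 ≈ 14096.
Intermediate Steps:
259200/(-481026) + 493369/D(I(5), (-23)²) = 259200/(-481026) + 493369/35 = 259200*(-1/481026) + 493369*(1/35) = -43200/80171 + 493369/35 = 5650339157/400855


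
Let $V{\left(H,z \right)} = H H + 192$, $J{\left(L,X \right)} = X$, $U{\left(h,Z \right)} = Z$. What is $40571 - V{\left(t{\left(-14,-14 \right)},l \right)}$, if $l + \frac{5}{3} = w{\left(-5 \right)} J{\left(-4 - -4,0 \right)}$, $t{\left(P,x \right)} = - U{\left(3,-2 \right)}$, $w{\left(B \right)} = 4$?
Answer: $40375$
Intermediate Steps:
$t{\left(P,x \right)} = 2$ ($t{\left(P,x \right)} = \left(-1\right) \left(-2\right) = 2$)
$l = - \frac{5}{3}$ ($l = - \frac{5}{3} + 4 \cdot 0 = - \frac{5}{3} + 0 = - \frac{5}{3} \approx -1.6667$)
$V{\left(H,z \right)} = 192 + H^{2}$ ($V{\left(H,z \right)} = H^{2} + 192 = 192 + H^{2}$)
$40571 - V{\left(t{\left(-14,-14 \right)},l \right)} = 40571 - \left(192 + 2^{2}\right) = 40571 - \left(192 + 4\right) = 40571 - 196 = 40375$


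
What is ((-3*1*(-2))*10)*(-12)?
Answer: -720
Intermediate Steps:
((-3*1*(-2))*10)*(-12) = (-3*(-2)*10)*(-12) = (6*10)*(-12) = 60*(-12) = -720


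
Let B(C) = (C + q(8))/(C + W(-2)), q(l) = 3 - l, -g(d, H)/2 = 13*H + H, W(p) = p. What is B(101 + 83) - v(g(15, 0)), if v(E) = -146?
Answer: 26751/182 ≈ 146.98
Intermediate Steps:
g(d, H) = -28*H (g(d, H) = -2*(13*H + H) = -28*H)
B(C) = (-5 + C)/(-2 + C) (B(C) = (C + (3 - 1*8))/(C - 2) = (C + (3 - 8))/(-2 + C) = (C - 5)/(-2 + C) = (-5 + C)/(-2 + C))
B(101 + 83) - v(g(15, 0)) = (-5 + (101 + 83))/(-2 + (101 + 83)) - 1*(-146) = (-5 + 184)/(-2 + 184) + 146 = 179/182 + 146 = 26751/182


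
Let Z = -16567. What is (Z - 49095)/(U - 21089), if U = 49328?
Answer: -65662/28239 ≈ -2.3252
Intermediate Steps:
(Z - 49095)/(U - 21089) = (-16567 - 49095)/(49328 - 21089) = -65662/28239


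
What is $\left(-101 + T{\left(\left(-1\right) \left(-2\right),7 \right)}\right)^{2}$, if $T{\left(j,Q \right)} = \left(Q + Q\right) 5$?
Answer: $961$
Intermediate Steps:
$T{\left(j,Q \right)} = 10 Q$ ($T{\left(j,Q \right)} = 2 Q 5 = 10 Q$)
$\left(-101 + T{\left(\left(-1\right) \left(-2\right),7 \right)}\right)^{2} = \left(-101 + 10 \cdot 7\right)^{2} = \left(-101 + 70\right)^{2} = \left(-31\right)^{2} = 961$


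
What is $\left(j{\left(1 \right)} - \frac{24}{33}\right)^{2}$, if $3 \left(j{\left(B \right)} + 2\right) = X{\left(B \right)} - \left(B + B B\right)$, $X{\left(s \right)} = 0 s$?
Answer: $\frac{12544}{1089} \approx 11.519$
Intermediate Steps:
$X{\left(s \right)} = 0$
$j{\left(B \right)} = -2 - \frac{B}{3} - \frac{B^{2}}{3}$ ($j{\left(B \right)} = -2 + \frac{0 - \left(B + B B\right)}{3} = -2 + \frac{0 - \left(B + B^{2}\right)}{3} = -2 + \frac{- B - B^{2}}{3} = -2 - \left(\frac{B}{3} + \frac{B^{2}}{3}\right) = -2 - \frac{B}{3} - \frac{B^{2}}{3}$)
$\left(j{\left(1 \right)} - \frac{24}{33}\right)^{2} = \left(\left(-2 - \frac{1}{3} - \frac{1^{2}}{3}\right) - \frac{24}{33}\right)^{2} = \left(\left(-2 - \frac{1}{3} - \frac{1}{3}\right) - \frac{8}{11}\right)^{2} = \left(- \frac{8}{3} - \frac{8}{11}\right)^{2} = \left(- \frac{112}{33}\right)^{2} = \frac{12544}{1089}$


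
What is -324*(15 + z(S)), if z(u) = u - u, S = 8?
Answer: -4860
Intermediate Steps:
z(u) = 0
-324*(15 + z(S)) = -324*(15 + 0) = -324*15 = -4860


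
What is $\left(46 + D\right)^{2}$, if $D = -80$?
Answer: $1156$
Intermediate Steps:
$\left(46 + D\right)^{2} = \left(46 - 80\right)^{2} = \left(-34\right)^{2} = 1156$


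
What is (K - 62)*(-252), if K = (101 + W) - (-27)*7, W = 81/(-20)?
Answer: -282177/5 ≈ -56435.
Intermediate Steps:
W = -81/20 (W = 81*(-1/20) = -81/20 ≈ -4.0500)
K = 5719/20 (K = (101 - 81/20) - (-27)*7 = 1939/20 - 1*(-189) = 1939/20 + 189 = 5719/20 ≈ 285.95)
(K - 62)*(-252) = (5719/20 - 62)*(-252) = (4479/20)*(-252) = -282177/5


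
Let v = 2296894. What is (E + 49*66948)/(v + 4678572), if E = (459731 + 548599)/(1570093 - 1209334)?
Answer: 197242265233/419410356449 ≈ 0.47028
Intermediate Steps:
E = 336110/120253 (E = 1008330/360759 = 1008330*(1/360759) = 336110/120253 ≈ 2.7950)
(E + 49*66948)/(v + 4678572) = (336110/120253 + 49*66948)/(2296894 + 4678572) = (336110/120253 + 3280452)/6975466 = (394484530466/120253)*(1/6975466) = 197242265233/419410356449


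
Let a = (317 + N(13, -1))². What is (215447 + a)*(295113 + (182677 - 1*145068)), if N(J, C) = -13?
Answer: 102432793086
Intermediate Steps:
a = 92416 (a = (317 - 13)² = 304² = 92416)
(215447 + a)*(295113 + (182677 - 1*145068)) = (215447 + 92416)*(295113 + (182677 - 1*145068)) = 307863*(295113 + (182677 - 145068)) = 307863*(295113 + 37609) = 307863*332722 = 102432793086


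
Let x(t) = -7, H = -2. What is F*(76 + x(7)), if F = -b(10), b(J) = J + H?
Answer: -552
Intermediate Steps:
b(J) = -2 + J (b(J) = J - 2 = -2 + J)
F = -8 (F = -(-2 + 10) = -1*8 = -8)
F*(76 + x(7)) = -8*(76 - 7) = -8*69 = -552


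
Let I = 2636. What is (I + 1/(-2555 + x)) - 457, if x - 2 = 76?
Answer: 5397382/2477 ≈ 2179.0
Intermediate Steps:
x = 78 (x = 2 + 76 = 78)
(I + 1/(-2555 + x)) - 457 = (2636 + 1/(-2555 + 78)) - 457 = (2636 + 1/(-2477)) - 457 = (2636 - 1/2477) - 457 = 6529371/2477 - 457 = 5397382/2477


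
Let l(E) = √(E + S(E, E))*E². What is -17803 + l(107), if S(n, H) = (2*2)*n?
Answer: -17803 + 11449*√535 ≈ 2.4701e+5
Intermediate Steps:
S(n, H) = 4*n
l(E) = √5*E^(5/2) (l(E) = √(E + 4*E)*E² = √(5*E)*E² = (√5*√E)*E² = √5*E^(5/2))
-17803 + l(107) = -17803 + √5*107^(5/2) = -17803 + √5*(11449*√107) = -17803 + 11449*√535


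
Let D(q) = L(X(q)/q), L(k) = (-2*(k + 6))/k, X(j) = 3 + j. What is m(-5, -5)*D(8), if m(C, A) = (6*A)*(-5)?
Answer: -17700/11 ≈ -1609.1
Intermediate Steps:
m(C, A) = -30*A
L(k) = (-12 - 2*k)/k (L(k) = (-2*(6 + k))/k = (-12 - 2*k)/k)
D(q) = -2 - 12*q/(3 + q)
m(-5, -5)*D(8) = (-30*(-5))*(2*(-3 - 7*8)/(3 + 8)) = 150*(2*(-3 - 56)/11) = 150*(2*(1/11)*(-59)) = 150*(-118/11) = -17700/11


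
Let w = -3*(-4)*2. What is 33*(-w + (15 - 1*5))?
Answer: -462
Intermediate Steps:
w = 24 (w = 12*2 = 24)
33*(-w + (15 - 1*5)) = 33*(-1*24 + (15 - 1*5)) = 33*(-24 + (15 - 5)) = 33*(-24 + 10) = 33*(-14) = -462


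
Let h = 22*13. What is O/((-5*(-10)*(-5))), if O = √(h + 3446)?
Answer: -√933/125 ≈ -0.24436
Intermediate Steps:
h = 286
O = 2*√933 (O = √(286 + 3446) = √3732 = 2*√933 ≈ 61.090)
O/((-5*(-10)*(-5))) = (2*√933)/((-5*(-10)*(-5))) = (2*√933)/((50*(-5))) = (2*√933)/(-250) = (2*√933)*(-1/250) = -√933/125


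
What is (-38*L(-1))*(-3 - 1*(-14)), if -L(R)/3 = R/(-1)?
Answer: 1254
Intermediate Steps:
L(R) = 3*R (L(R) = -3*R/(-1) = -3*R*(-1) = -(-3)*R = 3*R)
(-38*L(-1))*(-3 - 1*(-14)) = (-114*(-1))*(-3 - 1*(-14)) = (-38*(-3))*(-3 + 14) = 114*11 = 1254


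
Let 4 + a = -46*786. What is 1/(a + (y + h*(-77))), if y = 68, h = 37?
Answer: -1/38941 ≈ -2.5680e-5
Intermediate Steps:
a = -36160 (a = -4 - 46*786 = -4 - 36156 = -36160)
1/(a + (y + h*(-77))) = 1/(-36160 + (68 + 37*(-77))) = 1/(-36160 + (68 - 2849)) = 1/(-36160 - 2781) = 1/(-38941) = -1/38941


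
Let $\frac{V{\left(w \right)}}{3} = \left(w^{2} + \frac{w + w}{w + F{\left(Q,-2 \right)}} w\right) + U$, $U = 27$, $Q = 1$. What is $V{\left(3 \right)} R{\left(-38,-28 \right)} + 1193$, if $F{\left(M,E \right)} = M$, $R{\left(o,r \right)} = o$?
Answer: $-3424$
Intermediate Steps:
$V{\left(w \right)} = 81 + 3 w^{2} + \frac{6 w^{2}}{1 + w}$ ($V{\left(w \right)} = 3 \left(\left(w^{2} + \frac{w + w}{w + 1} w\right) + 27\right) = 3 \left(\left(w^{2} + \frac{2 w}{1 + w} w\right) + 27\right) = 3 \left(\left(w^{2} + \frac{2 w^{2}}{1 + w}\right) + 27\right) = 3 \left(27 + w^{2} + \frac{2 w^{2}}{1 + w}\right) = 81 + 3 w^{2} + \frac{6 w^{2}}{1 + w}$)
$V{\left(3 \right)} R{\left(-38,-28 \right)} + 1193 = \frac{3 \left(27 + 3^{3} + 3 \cdot 3^{2} + 27 \cdot 3\right)}{1 + 3} \left(-38\right) + 1193 = \frac{3 \left(27 + 27 + 3 \cdot 9 + 81\right)}{4} \left(-38\right) + 1193 = 3 \cdot \frac{1}{4} \left(27 + 27 + 27 + 81\right) \left(-38\right) + 1193 = 3 \cdot \frac{1}{4} \cdot 162 \left(-38\right) + 1193 = \frac{243}{2} \left(-38\right) + 1193 = -4617 + 1193 = -3424$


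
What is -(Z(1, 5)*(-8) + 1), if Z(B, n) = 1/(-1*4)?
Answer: -3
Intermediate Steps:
Z(B, n) = -1/4 (Z(B, n) = 1/(-4) = -1/4)
-(Z(1, 5)*(-8) + 1) = -(-1/4*(-8) + 1) = -(2 + 1) = -1*3 = -3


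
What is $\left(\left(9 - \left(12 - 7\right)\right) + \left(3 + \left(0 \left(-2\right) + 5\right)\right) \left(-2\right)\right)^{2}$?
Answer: $144$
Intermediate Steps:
$\left(\left(9 - \left(12 - 7\right)\right) + \left(3 + \left(0 \left(-2\right) + 5\right)\right) \left(-2\right)\right)^{2} = \left(\left(9 - \left(12 - 7\right)\right) + \left(3 + \left(0 + 5\right)\right) \left(-2\right)\right)^{2} = \left(\left(9 - 5\right) + \left(3 + 5\right) \left(-2\right)\right)^{2} = \left(\left(9 - 5\right) + 8 \left(-2\right)\right)^{2} = \left(4 - 16\right)^{2} = \left(-12\right)^{2} = 144$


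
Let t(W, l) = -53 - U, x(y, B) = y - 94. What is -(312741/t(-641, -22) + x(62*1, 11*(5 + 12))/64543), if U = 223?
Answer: 6728417065/5937956 ≈ 1133.1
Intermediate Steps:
x(y, B) = -94 + y
t(W, l) = -276 (t(W, l) = -53 - 1*223 = -53 - 223 = -276)
-(312741/t(-641, -22) + x(62*1, 11*(5 + 12))/64543) = -(312741/(-276) + (-94 + 62*1)/64543) = -(312741*(-1/276) + (-94 + 62)*(1/64543)) = -(-104247/92 - 32*1/64543) = -(-104247/92 - 32/64543) = -1*(-6728417065/5937956) = 6728417065/5937956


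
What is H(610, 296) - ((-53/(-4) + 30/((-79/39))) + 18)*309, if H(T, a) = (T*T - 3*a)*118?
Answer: 13840147801/316 ≈ 4.3798e+7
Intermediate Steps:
H(T, a) = -354*a + 118*T² (H(T, a) = (T² - 3*a)*118 = -354*a + 118*T²)
H(610, 296) - ((-53/(-4) + 30/((-79/39))) + 18)*309 = (-354*296 + 118*610²) - ((-53/(-4) + 30/((-79/39))) + 18)*309 = (-104784 + 118*372100) - ((-53*(-¼) + 30/((-79*1/39))) + 18)*309 = (-104784 + 43907800) - ((53/4 + 30/(-79/39)) + 18)*309 = 43803016 - ((53/4 + 30*(-39/79)) + 18)*309 = 43803016 - ((53/4 - 1170/79) + 18)*309 = 43803016 - (-493/316 + 18)*309 = 43803016 - 5195*309/316 = 43803016 - 1*1605255/316 = 43803016 - 1605255/316 = 13840147801/316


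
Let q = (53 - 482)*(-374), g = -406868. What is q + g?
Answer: -246422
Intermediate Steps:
q = 160446 (q = -429*(-374) = 160446)
q + g = 160446 - 406868 = -246422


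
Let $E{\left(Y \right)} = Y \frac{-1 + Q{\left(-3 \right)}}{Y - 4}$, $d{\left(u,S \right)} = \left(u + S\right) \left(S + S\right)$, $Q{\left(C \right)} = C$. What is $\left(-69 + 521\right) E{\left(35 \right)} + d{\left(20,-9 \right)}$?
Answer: $- \frac{69418}{31} \approx -2239.3$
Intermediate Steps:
$d{\left(u,S \right)} = 2 S \left(S + u\right)$ ($d{\left(u,S \right)} = \left(S + u\right) 2 S = 2 S \left(S + u\right)$)
$E{\left(Y \right)} = - \frac{4 Y}{-4 + Y}$ ($E{\left(Y \right)} = Y \frac{-1 - 3}{Y - 4} = Y \left(- \frac{4}{-4 + Y}\right) = - \frac{4 Y}{-4 + Y}$)
$\left(-69 + 521\right) E{\left(35 \right)} + d{\left(20,-9 \right)} = \left(-69 + 521\right) \left(\left(-4\right) 35 \frac{1}{-4 + 35}\right) + 2 \left(-9\right) \left(-9 + 20\right) = 452 \left(\left(-4\right) 35 \cdot \frac{1}{31}\right) + 2 \left(-9\right) 11 = 452 \left(\left(-4\right) 35 \cdot \frac{1}{31}\right) - 198 = 452 \left(- \frac{140}{31}\right) - 198 = - \frac{63280}{31} - 198 = - \frac{69418}{31}$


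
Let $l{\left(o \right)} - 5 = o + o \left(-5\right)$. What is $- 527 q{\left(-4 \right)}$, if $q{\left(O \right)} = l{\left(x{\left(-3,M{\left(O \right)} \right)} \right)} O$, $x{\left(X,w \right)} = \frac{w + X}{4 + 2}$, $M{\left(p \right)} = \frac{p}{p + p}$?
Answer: $\frac{42160}{3} \approx 14053.0$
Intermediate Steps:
$M{\left(p \right)} = \frac{1}{2}$ ($M{\left(p \right)} = \frac{p}{2 p} = p \frac{1}{2 p} = \frac{1}{2}$)
$x{\left(X,w \right)} = \frac{X}{6} + \frac{w}{6}$ ($x{\left(X,w \right)} = \frac{X + w}{6} = \left(X + w\right) \frac{1}{6} = \frac{X}{6} + \frac{w}{6}$)
$l{\left(o \right)} = 5 - 4 o$ ($l{\left(o \right)} = 5 + \left(o + o \left(-5\right)\right) = 5 + \left(o - 5 o\right) = 5 - 4 o$)
$q{\left(O \right)} = \frac{20 O}{3}$ ($q{\left(O \right)} = \left(5 - 4 \left(\frac{1}{6} \left(-3\right) + \frac{1}{6} \cdot \frac{1}{2}\right)\right) O = \left(5 - 4 \left(- \frac{1}{2} + \frac{1}{12}\right)\right) O = \left(5 - - \frac{5}{3}\right) O = \left(5 + \frac{5}{3}\right) O = \frac{20 O}{3}$)
$- 527 q{\left(-4 \right)} = - 527 \cdot \frac{20}{3} \left(-4\right) = \left(-527\right) \left(- \frac{80}{3}\right) = \frac{42160}{3}$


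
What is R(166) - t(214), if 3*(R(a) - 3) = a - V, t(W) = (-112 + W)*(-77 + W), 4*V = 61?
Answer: -55683/4 ≈ -13921.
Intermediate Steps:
V = 61/4 (V = (¼)*61 = 61/4 ≈ 15.250)
R(a) = -25/12 + a/3 (R(a) = 3 + (a - 1*61/4)/3 = 3 + (a - 61/4)/3 = 3 + (-61/4 + a)/3 = 3 + (-61/12 + a/3) = -25/12 + a/3)
R(166) - t(214) = (-25/12 + (⅓)*166) - (8624 + 214² - 189*214) = (-25/12 + 166/3) - (8624 + 45796 - 40446) = 213/4 - 1*13974 = 213/4 - 13974 = -55683/4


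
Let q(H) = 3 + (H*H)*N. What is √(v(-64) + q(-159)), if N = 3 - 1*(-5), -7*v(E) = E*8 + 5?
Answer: 2*√2478462/7 ≈ 449.80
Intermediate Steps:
v(E) = -5/7 - 8*E/7 (v(E) = -(E*8 + 5)/7 = -(8*E + 5)/7 = -(5 + 8*E)/7 = -5/7 - 8*E/7)
N = 8 (N = 3 + 5 = 8)
q(H) = 3 + 8*H² (q(H) = 3 + (H*H)*8 = 3 + H²*8 = 3 + 8*H²)
√(v(-64) + q(-159)) = √((-5/7 - 8/7*(-64)) + (3 + 8*(-159)²)) = √((-5/7 + 512/7) + (3 + 8*25281)) = √(507/7 + (3 + 202248)) = √(507/7 + 202251) = √(1416264/7) = 2*√2478462/7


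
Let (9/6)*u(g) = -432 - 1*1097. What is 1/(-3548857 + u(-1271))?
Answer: -3/10649629 ≈ -2.8170e-7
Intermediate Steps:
u(g) = -3058/3 (u(g) = 2*(-432 - 1*1097)/3 = 2*(-432 - 1097)/3 = (⅔)*(-1529) = -3058/3)
1/(-3548857 + u(-1271)) = 1/(-3548857 - 3058/3) = 1/(-10649629/3) = -3/10649629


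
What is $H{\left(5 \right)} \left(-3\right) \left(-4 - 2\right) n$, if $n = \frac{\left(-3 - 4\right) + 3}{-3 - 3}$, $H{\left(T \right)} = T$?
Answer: $60$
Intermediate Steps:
$n = \frac{2}{3}$ ($n = \frac{-7 + 3}{-6} = \left(-4\right) \left(- \frac{1}{6}\right) = \frac{2}{3} \approx 0.66667$)
$H{\left(5 \right)} \left(-3\right) \left(-4 - 2\right) n = 5 \left(-3\right) \left(-4 - 2\right) \frac{2}{3} = - 15 \left(\left(-6\right) \frac{2}{3}\right) = \left(-15\right) \left(-4\right) = 60$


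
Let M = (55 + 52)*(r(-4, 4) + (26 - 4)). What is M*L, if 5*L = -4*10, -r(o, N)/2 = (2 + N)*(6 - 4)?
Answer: 1712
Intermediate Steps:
r(o, N) = -8 - 4*N (r(o, N) = -2*(2 + N)*(6 - 4) = -2*(2 + N)*2 = -2*(4 + 2*N) = -8 - 4*N)
M = -214 (M = (55 + 52)*((-8 - 4*4) + (26 - 4)) = 107*((-8 - 16) + 22) = 107*(-24 + 22) = 107*(-2) = -214)
L = -8 (L = (-4*10)/5 = (⅕)*(-40) = -8)
M*L = -214*(-8) = 1712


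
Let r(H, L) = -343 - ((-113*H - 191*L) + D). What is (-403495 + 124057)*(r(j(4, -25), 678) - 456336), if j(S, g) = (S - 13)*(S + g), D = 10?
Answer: 85461641292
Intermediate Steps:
j(S, g) = (-13 + S)*(S + g)
r(H, L) = -353 + 113*H + 191*L (r(H, L) = -343 - ((-113*H - 191*L) + 10) = -343 - ((-191*L - 113*H) + 10) = -343 - (10 - 191*L - 113*H) = -343 + (-10 + 113*H + 191*L) = -353 + 113*H + 191*L)
(-403495 + 124057)*(r(j(4, -25), 678) - 456336) = (-403495 + 124057)*((-353 + 113*(4² - 13*4 - 13*(-25) + 4*(-25)) + 191*678) - 456336) = -279438*((-353 + 113*(16 - 52 + 325 - 100) + 129498) - 456336) = -279438*((-353 + 113*189 + 129498) - 456336) = -279438*((-353 + 21357 + 129498) - 456336) = -279438*(150502 - 456336) = -279438*(-305834) = 85461641292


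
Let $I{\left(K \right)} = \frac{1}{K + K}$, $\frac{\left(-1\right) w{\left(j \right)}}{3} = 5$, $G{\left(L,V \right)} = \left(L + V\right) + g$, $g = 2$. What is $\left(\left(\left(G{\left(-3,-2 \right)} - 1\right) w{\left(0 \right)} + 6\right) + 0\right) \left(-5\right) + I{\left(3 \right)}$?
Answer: $- \frac{1979}{6} \approx -329.83$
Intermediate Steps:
$G{\left(L,V \right)} = 2 + L + V$ ($G{\left(L,V \right)} = \left(L + V\right) + 2 = 2 + L + V$)
$w{\left(j \right)} = -15$ ($w{\left(j \right)} = \left(-3\right) 5 = -15$)
$I{\left(K \right)} = \frac{1}{2 K}$
$\left(\left(\left(G{\left(-3,-2 \right)} - 1\right) w{\left(0 \right)} + 6\right) + 0\right) \left(-5\right) + I{\left(3 \right)} = \left(\left(\left(\left(2 - 3 - 2\right) - 1\right) \left(-15\right) + 6\right) + 0\right) \left(-5\right) + \frac{1}{2 \cdot 3} = \left(\left(\left(-3 - 1\right) \left(-15\right) + 6\right) + 0\right) \left(-5\right) + \frac{1}{2} \cdot \frac{1}{3} = \left(\left(\left(-4\right) \left(-15\right) + 6\right) + 0\right) \left(-5\right) + \frac{1}{6} = \left(\left(60 + 6\right) + 0\right) \left(-5\right) + \frac{1}{6} = \left(66 + 0\right) \left(-5\right) + \frac{1}{6} = 66 \left(-5\right) + \frac{1}{6} = -330 + \frac{1}{6} = - \frac{1979}{6}$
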